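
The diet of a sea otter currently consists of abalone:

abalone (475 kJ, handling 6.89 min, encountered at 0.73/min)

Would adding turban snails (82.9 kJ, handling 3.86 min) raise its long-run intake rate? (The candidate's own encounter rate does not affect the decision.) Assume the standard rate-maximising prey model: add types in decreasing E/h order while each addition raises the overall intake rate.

No

On abalone alone, R = ΣλE/(1+Σλh) = 346.8/6.03 = 57.51 kJ/min.
Profitability of turban snails: 82.9/3.86 = 21.48 kJ/min.
21.48 < 57.51, so adding turban snails would lower the average — exclude it.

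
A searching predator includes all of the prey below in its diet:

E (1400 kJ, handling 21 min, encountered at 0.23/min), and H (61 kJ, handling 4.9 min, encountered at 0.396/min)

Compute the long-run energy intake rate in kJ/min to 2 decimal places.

R = (0.23×1400 + 0.396×61) / (1 + 0.23×21 + 0.396×4.9) = 346.2/7.77 = 44.55 kJ/min.

44.55 kJ/min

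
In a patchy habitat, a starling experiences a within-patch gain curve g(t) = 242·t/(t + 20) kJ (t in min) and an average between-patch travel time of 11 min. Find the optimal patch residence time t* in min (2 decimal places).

Maximise g(t)/(T+t): set derivative to zero → g'(t)(T+t) = g(t).
g'(t) = 242·20/(t + 20)². Setting 242·20/(t+20)² = 242t/[(t+20)(11+t)] gives 20(11+t) = t(t+20), so t² = 20×11 = 220.
t* = √220 = 14.83 min.

14.83 min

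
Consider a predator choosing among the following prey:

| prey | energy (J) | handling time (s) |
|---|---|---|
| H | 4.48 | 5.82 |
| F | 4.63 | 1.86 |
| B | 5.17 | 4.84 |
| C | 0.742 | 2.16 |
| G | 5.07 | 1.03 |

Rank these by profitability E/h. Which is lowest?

Profitability E/h (J/s): H = 4.48/5.82 = 0.77, F = 4.63/1.86 = 2.49, B = 5.17/4.84 = 1.07, C = 0.742/2.16 = 0.344, G = 5.07/1.03 = 4.92.
Ranked: G > F > B > H > C.

C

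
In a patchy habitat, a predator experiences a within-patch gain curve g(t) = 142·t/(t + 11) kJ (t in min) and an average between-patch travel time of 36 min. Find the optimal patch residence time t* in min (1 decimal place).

Maximise g(t)/(T+t): set derivative to zero → g'(t)(T+t) = g(t).
g'(t) = 142·11/(t + 11)². Setting 142·11/(t+11)² = 142t/[(t+11)(36+t)] gives 11(36+t) = t(t+11), so t² = 11×36 = 396.
t* = √396 = 19.9 min.

19.9 min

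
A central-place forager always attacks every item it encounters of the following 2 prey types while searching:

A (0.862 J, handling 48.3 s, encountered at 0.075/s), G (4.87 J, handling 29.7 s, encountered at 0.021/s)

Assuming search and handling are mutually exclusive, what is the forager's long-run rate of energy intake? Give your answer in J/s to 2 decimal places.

0.03 J/s

Energy encountered per unit search time: 0.075×0.862 + 0.021×4.87 = 0.1669 J/s.
Handling time per unit search time: 0.075×48.3 + 0.021×29.7 = 4.246.
Rate = 0.1669/(1 + 4.246) = 0.03182 J/s.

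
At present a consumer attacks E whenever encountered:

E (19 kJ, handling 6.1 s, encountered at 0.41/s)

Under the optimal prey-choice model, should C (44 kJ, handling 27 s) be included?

Intake rate on the current diet: R = (0.41×19) / (1 + 0.41×6.1) = 7.79/3.501 = 2.225 kJ/s.
Profitability of C: 44/27 = 1.63 kJ/s.
1.63 < 2.225, so adding C would lower the average — exclude it.

No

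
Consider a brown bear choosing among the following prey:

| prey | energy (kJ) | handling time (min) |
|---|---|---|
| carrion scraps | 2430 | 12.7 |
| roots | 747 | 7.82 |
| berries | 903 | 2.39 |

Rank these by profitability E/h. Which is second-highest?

carrion scraps

Profitability E/h (kJ/min): carrion scraps = 2430/12.7 = 191, roots = 747/7.82 = 95.5, berries = 903/2.39 = 378.
Ranked: berries > carrion scraps > roots.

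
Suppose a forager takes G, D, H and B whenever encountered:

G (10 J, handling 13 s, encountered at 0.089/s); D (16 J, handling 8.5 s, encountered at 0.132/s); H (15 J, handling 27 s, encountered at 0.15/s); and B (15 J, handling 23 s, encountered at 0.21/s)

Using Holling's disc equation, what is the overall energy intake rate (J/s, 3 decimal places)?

0.691 J/s

R = (0.089×10 + 0.132×16 + 0.15×15 + 0.21×15) / (1 + 0.089×13 + 0.132×8.5 + 0.15×27 + 0.21×23) = 8.402/12.16 = 0.691 J/s.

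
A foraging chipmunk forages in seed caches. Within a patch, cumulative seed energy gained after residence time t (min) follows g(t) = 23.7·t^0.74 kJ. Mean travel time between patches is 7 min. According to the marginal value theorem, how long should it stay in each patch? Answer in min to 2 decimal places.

19.92 min

By the marginal value theorem, leave when the instantaneous gain rate g'(t) equals the habitat-wide average g(t)/(T + t).
g'(t) = 0.74·23.7·t^-0.26. Setting 0.74·23.7·t^-0.26 = 23.7·t^0.74/(7+t) gives 0.74(7+t) = t, so 0.26·t = 0.74×7.
t* = 0.74×7/0.26 = 19.92 min.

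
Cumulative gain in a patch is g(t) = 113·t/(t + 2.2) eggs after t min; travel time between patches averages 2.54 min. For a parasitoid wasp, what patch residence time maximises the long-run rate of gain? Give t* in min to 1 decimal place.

By the marginal value theorem, leave when the instantaneous gain rate g'(t) equals the habitat-wide average g(t)/(T + t).
g'(t) = 113·2.2/(t + 2.2)². Setting 113·2.2/(t+2.2)² = 113t/[(t+2.2)(2.54+t)] gives 2.2(2.54+t) = t(t+2.2), so t² = 2.2×2.54 = 5.588.
t* = √5.588 = 2.364 min.

2.4 min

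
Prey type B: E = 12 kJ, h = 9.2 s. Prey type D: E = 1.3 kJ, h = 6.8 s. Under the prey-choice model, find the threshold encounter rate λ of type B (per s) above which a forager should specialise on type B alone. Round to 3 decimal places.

Drop type D once their profitability E₂/h₂ falls below the rate achievable on type B alone: E₂/h₂ = λE₁/(1 + λh₁).
Solve for λ: λE₁h₂ = E₂(1 + λh₁) → λ(E₁h₂ − E₂h₁) = E₂ → λ = E₂/(E₁h₂ − E₂h₁).
λ = 1.3/(12×6.8 − 1.3×9.2) = 1.3/69.64 = 0.01867 per s.

0.019 per s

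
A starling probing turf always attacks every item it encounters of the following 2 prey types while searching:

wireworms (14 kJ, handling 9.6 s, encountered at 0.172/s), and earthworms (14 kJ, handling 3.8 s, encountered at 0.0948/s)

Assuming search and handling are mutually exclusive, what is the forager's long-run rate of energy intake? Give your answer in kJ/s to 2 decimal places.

Energy encountered per unit search time: 0.172×14 + 0.0948×14 = 3.735 kJ/s.
Handling time per unit search time: 0.172×9.6 + 0.0948×3.8 = 2.011.
Rate = 3.735/(1 + 2.011) = 1.24 kJ/s.

1.24 kJ/s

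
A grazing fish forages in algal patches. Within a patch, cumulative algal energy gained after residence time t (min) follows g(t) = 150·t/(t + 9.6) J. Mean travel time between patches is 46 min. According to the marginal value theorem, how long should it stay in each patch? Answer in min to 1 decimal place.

21.0 min

Maximise g(t)/(T+t): set derivative to zero → g'(t)(T+t) = g(t).
g'(t) = 150·9.6/(t + 9.6)². Setting 150·9.6/(t+9.6)² = 150t/[(t+9.6)(46+t)] gives 9.6(46+t) = t(t+9.6), so t² = 9.6×46 = 441.6.
t* = √441.6 = 21.01 min.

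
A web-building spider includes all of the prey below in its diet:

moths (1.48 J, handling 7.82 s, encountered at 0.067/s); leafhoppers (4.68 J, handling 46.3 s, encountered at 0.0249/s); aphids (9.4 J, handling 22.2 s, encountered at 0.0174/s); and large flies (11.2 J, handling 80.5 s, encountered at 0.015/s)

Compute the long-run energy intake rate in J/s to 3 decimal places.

R = Σλ_iE_i / (1 + Σλ_ih_i)
Numerator: 0.067×1.48 + 0.0249×4.68 + 0.0174×9.4 + 0.015×11.2 = 0.5473
Denominator: 1 + 0.067×7.82 + 0.0249×46.3 + 0.0174×22.2 + 0.015×80.5 = 4.271
R = 0.5473/4.271 = 0.1281 J/s

0.128 J/s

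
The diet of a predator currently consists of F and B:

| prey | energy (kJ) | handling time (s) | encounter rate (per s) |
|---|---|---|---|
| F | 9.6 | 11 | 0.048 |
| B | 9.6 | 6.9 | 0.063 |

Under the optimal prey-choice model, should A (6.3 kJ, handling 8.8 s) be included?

On F and B alone, R = ΣλE/(1+Σλh) = 1.066/1.963 = 0.5429 kJ/s.
Profitability of A: 6.3/8.8 = 0.7159 kJ/s.
Since 0.7159 > R, including A increases the long-run rate.

Yes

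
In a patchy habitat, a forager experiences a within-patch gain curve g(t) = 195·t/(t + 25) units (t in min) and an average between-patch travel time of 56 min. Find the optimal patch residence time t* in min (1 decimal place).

37.4 min

By the marginal value theorem, leave when the instantaneous gain rate g'(t) equals the habitat-wide average g(t)/(T + t).
g'(t) = 195·25/(t + 25)². Setting 195·25/(t+25)² = 195t/[(t+25)(56+t)] gives 25(56+t) = t(t+25), so t² = 25×56 = 1400.
t* = √1400 = 37.42 min.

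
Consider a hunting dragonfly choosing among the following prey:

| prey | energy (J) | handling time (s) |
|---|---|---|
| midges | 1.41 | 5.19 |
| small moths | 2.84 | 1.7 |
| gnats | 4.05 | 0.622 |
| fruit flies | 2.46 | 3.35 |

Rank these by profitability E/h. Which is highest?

In descending order of E/h:
gnats: 4.05/0.622 = 6.51 J/s
small moths: 2.84/1.7 = 1.67 J/s
fruit flies: 2.46/3.35 = 0.734 J/s
midges: 1.41/5.19 = 0.272 J/s

gnats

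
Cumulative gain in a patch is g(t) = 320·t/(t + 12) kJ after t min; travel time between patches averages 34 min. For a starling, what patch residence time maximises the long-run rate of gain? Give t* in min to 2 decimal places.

By the marginal value theorem, leave when the instantaneous gain rate g'(t) equals the habitat-wide average g(t)/(T + t).
g'(t) = 320·12/(t + 12)². Setting 320·12/(t+12)² = 320t/[(t+12)(34+t)] gives 12(34+t) = t(t+12), so t² = 12×34 = 408.
t* = √408 = 20.2 min.

20.20 min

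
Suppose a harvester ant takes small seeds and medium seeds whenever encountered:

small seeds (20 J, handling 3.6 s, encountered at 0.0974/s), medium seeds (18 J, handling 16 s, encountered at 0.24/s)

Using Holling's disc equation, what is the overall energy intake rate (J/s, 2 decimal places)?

Energy encountered per unit search time: 0.0974×20 + 0.24×18 = 6.268 J/s.
Handling time per unit search time: 0.0974×3.6 + 0.24×16 = 4.191.
Rate = 6.268/(1 + 4.191) = 1.208 J/s.

1.21 J/s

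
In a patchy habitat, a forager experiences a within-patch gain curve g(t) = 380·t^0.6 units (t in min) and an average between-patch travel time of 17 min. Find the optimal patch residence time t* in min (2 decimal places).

By the marginal value theorem, leave when the instantaneous gain rate g'(t) equals the habitat-wide average g(t)/(T + t).
g'(t) = 0.6·380·t^-0.4. Setting 0.6·380·t^-0.4 = 380·t^0.6/(17+t) gives 0.6(17+t) = t, so 0.40·t = 0.6×17.
t* = 0.6×17/0.40 = 25.5 min.

25.50 min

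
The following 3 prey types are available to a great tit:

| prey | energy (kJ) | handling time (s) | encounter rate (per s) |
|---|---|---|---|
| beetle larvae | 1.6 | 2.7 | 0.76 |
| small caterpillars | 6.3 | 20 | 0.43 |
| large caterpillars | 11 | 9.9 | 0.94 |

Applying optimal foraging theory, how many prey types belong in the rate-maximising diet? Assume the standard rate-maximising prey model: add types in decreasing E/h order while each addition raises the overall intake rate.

1

Profitabilities (E/h, kJ/s): large caterpillars 1.11, beetle larvae 0.593, small caterpillars 0.315. Add prey in this order while the next type's profitability exceeds the intake rate on those already taken.
Rate on top 1: 1.003. beetle larvae: 0.593 < 1.003 → exclude; stop.
Optimal diet: large caterpillars — 1 of 3 types.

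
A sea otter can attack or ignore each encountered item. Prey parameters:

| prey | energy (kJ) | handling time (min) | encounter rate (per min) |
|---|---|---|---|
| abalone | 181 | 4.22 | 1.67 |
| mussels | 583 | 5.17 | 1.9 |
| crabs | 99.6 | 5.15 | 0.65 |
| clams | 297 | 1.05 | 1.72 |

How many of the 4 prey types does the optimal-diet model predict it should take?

Rank by E/h (kJ/min): clams 283, mussels 113, abalone 42.9, crabs 19.3. Include each in turn until the next type's E/h falls below the running intake rate.
Rate on top 1: 182.1. mussels: 113 < 182.1 → exclude; stop.
Optimal diet: clams — 1 of 4 types.

1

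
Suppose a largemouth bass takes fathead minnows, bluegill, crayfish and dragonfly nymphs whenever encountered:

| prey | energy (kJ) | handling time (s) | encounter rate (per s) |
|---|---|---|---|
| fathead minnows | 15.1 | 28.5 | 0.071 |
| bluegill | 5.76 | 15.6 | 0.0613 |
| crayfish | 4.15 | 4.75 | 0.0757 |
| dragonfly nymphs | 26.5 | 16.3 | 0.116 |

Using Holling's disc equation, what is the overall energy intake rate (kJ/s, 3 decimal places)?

R = (0.071×15.1 + 0.0613×5.76 + 0.0757×4.15 + 0.116×26.5) / (1 + 0.071×28.5 + 0.0613×15.6 + 0.0757×4.75 + 0.116×16.3) = 4.813/6.23 = 0.7726 kJ/s.

0.773 kJ/s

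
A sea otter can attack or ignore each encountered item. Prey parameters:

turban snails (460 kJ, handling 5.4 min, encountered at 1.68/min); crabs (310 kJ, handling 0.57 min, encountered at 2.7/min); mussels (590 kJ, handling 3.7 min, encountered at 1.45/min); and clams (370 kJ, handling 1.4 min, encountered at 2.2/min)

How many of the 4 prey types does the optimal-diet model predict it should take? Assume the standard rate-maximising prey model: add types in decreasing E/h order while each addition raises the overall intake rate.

1

E/h in descending order: crabs 544, clams 264, mussels 159, turban snails 85.2 kJ/min. The optimal diet is the largest prefix of this list for which every included type satisfies E_i/h_i > R on the types above it.
Rate on top 1: 329.7. clams: 264 < 329.7 → exclude; stop.
Optimal diet: crabs — 1 of 4 types.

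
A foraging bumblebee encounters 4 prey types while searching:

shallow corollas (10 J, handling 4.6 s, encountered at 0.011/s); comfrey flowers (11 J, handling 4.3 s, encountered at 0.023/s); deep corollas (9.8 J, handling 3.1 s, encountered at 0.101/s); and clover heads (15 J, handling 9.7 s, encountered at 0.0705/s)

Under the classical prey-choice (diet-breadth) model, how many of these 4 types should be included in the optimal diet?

4

Profitabilities (E/h, J/s): deep corollas 3.16, comfrey flowers 2.56, shallow corollas 2.17, clover heads 1.55. Add prey in this order while the next type's profitability exceeds the intake rate on those already taken.
Rate on top 1: 0.7538. comfrey flowers: 2.56 > 0.7538 → include.
Rate on top 2: 0.8802. shallow corollas: 2.17 > 0.8802 → include.
Rate on top 3: 0.9249. clover heads: 1.55 > 0.9249 → include.
Optimal diet: deep corollas, comfrey flowers, shallow corollas, clover heads — 4 of 4 types.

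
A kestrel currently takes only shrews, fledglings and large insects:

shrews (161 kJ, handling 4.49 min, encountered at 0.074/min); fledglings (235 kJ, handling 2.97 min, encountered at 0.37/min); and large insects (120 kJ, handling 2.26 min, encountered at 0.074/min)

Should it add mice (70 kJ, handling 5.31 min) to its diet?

Current rate: (0.074×161 + 0.37×235 + 0.074×120)/(1 + 0.074×4.49 + 0.37×2.97 + 0.074×2.26) = 41.47 kJ/min.
Profitability of mice: 70/5.31 = 13.18 kJ/min.
13.18 < 41.47, so adding mice would lower the average — exclude it.

No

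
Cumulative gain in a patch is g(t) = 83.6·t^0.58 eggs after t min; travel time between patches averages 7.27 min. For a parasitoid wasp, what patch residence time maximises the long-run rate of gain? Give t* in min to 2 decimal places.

10.04 min

Maximise g(t)/(T+t): set derivative to zero → g'(t)(T+t) = g(t).
g'(t) = 0.58·83.6·t^-0.42. Setting 0.58·83.6·t^-0.42 = 83.6·t^0.58/(7.27+t) gives 0.58(7.27+t) = t, so 0.42·t = 0.58×7.27.
t* = 0.58×7.27/0.42 = 10.04 min.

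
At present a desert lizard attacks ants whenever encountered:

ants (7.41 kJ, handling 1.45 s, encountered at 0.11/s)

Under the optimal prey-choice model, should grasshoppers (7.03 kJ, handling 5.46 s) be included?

Yes

Intake rate on the current diet: R = (0.11×7.41) / (1 + 0.11×1.45) = 0.8151/1.159 = 0.703 kJ/s.
Profitability of grasshoppers: 7.03/5.46 = 1.288 kJ/s.
Since 1.288 > R, including grasshoppers increases the long-run rate.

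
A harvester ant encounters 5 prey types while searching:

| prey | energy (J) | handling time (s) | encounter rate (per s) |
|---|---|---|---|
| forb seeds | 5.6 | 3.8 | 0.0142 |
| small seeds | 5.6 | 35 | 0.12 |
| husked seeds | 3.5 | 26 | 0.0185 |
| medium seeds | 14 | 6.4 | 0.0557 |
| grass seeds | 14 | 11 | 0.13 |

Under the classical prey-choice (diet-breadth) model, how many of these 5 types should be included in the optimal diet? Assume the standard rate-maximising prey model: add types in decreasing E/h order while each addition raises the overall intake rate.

3

E/h in descending order: medium seeds 2.19, forb seeds 1.47, grass seeds 1.27, small seeds 0.16, husked seeds 0.135 J/s. The optimal diet is the largest prefix of this list for which every included type satisfies E_i/h_i > R on the types above it.
Rate on top 1: 0.5749. forb seeds: 1.47 > 0.5749 → include.
Rate on top 2: 0.6093. grass seeds: 1.27 > 0.6093 → include.
Rate on top 3: 0.9433. small seeds: 0.16 < 0.9433 → exclude; stop.
Optimal diet: medium seeds, forb seeds, grass seeds — 3 of 5 types.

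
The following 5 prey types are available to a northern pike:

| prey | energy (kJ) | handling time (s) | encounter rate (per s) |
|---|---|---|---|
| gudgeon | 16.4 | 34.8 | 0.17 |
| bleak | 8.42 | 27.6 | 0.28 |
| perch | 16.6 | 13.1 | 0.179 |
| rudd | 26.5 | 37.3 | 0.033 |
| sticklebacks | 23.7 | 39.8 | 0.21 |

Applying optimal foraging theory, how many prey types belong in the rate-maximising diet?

Profitabilities (E/h, kJ/s): perch 1.27, rudd 0.71, sticklebacks 0.595, gudgeon 0.471, bleak 0.305. Add prey in this order while the next type's profitability exceeds the intake rate on those already taken.
Rate on top 1: 0.8883. rudd: 0.71 < 0.8883 → exclude; stop.
Optimal diet: perch — 1 of 5 types.

1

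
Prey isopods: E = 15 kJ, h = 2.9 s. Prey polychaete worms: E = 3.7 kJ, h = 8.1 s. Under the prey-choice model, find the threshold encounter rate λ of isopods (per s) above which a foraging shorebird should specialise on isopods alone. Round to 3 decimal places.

The zero-one rule: include polychaete worms iff E₂/h₂ > λE₁/(1+λh₁). Equality gives the switch point.
λE₁h₂ = E₂ + λE₂h₁ ⇒ λ = E₂/(E₁h₂ − E₂h₁) = 3.7/(121.5 − 10.73) = 0.0334 per s.

0.033 per s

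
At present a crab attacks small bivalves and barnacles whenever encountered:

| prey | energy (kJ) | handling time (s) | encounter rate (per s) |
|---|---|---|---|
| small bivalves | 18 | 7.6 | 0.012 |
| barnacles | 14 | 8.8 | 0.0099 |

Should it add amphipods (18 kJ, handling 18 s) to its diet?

Intake rate on the current diet: R = (0.012×18 + 0.0099×14) / (1 + 0.012×7.6 + 0.0099×8.8) = 0.3546/1.178 = 0.3009 kJ/s.
amphipods: E/h = 18/18 = 1 kJ/s.
1 > 0.3009, so adding amphipods raises the average — include it.

Yes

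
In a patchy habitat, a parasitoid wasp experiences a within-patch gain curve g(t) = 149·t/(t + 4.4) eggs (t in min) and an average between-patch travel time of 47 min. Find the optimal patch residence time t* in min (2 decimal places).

14.38 min

By the marginal value theorem, leave when the instantaneous gain rate g'(t) equals the habitat-wide average g(t)/(T + t).
g'(t) = 149·4.4/(t + 4.4)². Setting 149·4.4/(t+4.4)² = 149t/[(t+4.4)(47+t)] gives 4.4(47+t) = t(t+4.4), so t² = 4.4×47 = 206.8.
t* = √206.8 = 14.38 min.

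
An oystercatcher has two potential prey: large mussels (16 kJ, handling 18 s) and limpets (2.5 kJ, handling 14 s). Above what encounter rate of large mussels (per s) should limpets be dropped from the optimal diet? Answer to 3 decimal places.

At the threshold, the rate on large mussels alone equals the profitability of limpets: λ·16/(1 + λ·18) = 2.5/14 = 0.1786.
Rearranging, λ(16 − 0.1786×18) = 0.1786, so λ = 0.1786/12.79 = 0.01397 per s.

0.014 per s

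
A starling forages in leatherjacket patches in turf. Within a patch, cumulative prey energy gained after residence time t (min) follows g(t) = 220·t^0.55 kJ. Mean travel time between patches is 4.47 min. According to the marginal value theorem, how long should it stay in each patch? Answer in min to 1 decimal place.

By the marginal value theorem, leave when the instantaneous gain rate g'(t) equals the habitat-wide average g(t)/(T + t).
g'(t) = 0.55·220·t^-0.45. Setting 0.55·220·t^-0.45 = 220·t^0.55/(4.47+t) gives 0.55(4.47+t) = t, so 0.45·t = 0.55×4.47.
t* = 0.55×4.47/0.45 = 5.463 min.

5.5 min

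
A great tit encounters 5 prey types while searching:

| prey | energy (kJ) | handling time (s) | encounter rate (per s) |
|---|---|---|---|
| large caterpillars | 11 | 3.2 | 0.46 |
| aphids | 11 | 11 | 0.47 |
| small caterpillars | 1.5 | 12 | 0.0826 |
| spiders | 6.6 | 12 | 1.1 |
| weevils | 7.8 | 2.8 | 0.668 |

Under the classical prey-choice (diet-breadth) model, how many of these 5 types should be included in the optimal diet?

Profitabilities (E/h, kJ/s): large caterpillars 3.44, weevils 2.79, aphids 1, spiders 0.55, small caterpillars 0.125. Add prey in this order while the next type's profitability exceeds the intake rate on those already taken.
Rate on top 1: 2.047. weevils: 2.79 > 2.047 → include.
Rate on top 2: 2.365. aphids: 1 < 2.365 → exclude; stop.
Optimal diet: large caterpillars, weevils — 2 of 5 types.

2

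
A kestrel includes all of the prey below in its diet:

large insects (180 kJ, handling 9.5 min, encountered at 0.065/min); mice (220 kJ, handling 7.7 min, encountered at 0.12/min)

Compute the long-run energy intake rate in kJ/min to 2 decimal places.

R = (0.065×180 + 0.12×220) / (1 + 0.065×9.5 + 0.12×7.7) = 38.1/2.542 = 14.99 kJ/min.

14.99 kJ/min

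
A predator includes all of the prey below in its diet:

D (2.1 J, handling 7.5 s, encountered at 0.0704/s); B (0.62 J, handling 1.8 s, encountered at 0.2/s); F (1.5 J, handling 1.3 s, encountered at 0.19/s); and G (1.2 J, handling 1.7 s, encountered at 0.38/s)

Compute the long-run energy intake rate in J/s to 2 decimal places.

Energy encountered per unit search time: 0.0704×2.1 + 0.2×0.62 + 0.19×1.5 + 0.38×1.2 = 1.013 J/s.
Handling time per unit search time: 0.0704×7.5 + 0.2×1.8 + 0.19×1.3 + 0.38×1.7 = 1.781.
Rate = 1.013/(1 + 1.781) = 0.3642 J/s.

0.36 J/s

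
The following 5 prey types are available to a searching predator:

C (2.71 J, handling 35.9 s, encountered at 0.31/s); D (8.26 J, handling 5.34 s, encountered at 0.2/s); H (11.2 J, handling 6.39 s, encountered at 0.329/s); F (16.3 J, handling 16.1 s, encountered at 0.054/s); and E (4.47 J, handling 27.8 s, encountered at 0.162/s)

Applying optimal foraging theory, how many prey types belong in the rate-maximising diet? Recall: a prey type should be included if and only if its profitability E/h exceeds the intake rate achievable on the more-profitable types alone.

Rank by E/h (J/s): H 1.75, D 1.55, F 1.01, E 0.161, C 0.0755. Include each in turn until the next type's E/h falls below the running intake rate.
Rate on top 1: 1.188. D: 1.55 > 1.188 → include.
Rate on top 2: 1.28. F: 1.01 < 1.28 → exclude; stop.
Optimal diet: H, D — 2 of 5 types.

2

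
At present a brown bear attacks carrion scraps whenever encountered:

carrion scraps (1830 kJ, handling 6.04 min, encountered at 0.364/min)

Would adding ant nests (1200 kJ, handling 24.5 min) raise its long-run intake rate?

Current rate: (0.364×1830)/(1 + 0.364×6.04) = 208.3 kJ/min.
Profitability of ant nests: 1200/24.5 = 48.98 kJ/min.
Since 48.98 < R, time spent handling ant nests is better spent searching.

No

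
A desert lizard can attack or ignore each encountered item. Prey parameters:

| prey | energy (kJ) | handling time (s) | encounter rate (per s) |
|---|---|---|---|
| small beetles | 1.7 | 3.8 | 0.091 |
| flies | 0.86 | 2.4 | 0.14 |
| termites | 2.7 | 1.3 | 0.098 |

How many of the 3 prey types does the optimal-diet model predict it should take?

3

Profitabilities (E/h, kJ/s): termites 2.08, small beetles 0.447, flies 0.358. Add prey in this order while the next type's profitability exceeds the intake rate on those already taken.
Rate on top 1: 0.2347. small beetles: 0.447 > 0.2347 → include.
Rate on top 2: 0.2846. flies: 0.358 > 0.2846 → include.
Optimal diet: termites, small beetles, flies — 3 of 3 types.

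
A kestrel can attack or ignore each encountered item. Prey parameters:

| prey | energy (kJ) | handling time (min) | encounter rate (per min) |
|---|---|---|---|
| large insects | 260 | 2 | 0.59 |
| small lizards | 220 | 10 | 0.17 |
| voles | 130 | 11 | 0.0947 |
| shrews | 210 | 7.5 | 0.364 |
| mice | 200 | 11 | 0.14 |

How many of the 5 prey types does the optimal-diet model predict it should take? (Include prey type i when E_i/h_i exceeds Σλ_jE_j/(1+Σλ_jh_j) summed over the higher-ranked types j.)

1

Profitabilities (E/h, kJ/min): large insects 130, shrews 28, small lizards 22, mice 18.2, voles 11.8. Add prey in this order while the next type's profitability exceeds the intake rate on those already taken.
Rate on top 1: 70.37. shrews: 28 < 70.37 → exclude; stop.
Optimal diet: large insects — 1 of 5 types.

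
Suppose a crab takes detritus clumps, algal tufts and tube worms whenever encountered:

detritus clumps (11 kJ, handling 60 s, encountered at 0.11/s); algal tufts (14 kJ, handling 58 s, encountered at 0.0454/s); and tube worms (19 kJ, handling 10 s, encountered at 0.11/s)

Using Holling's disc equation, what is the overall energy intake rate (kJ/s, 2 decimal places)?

Energy encountered per unit search time: 0.11×11 + 0.0454×14 + 0.11×19 = 3.936 kJ/s.
Handling time per unit search time: 0.11×60 + 0.0454×58 + 0.11×10 = 10.33.
Rate = 3.936/(1 + 10.33) = 0.3473 kJ/s.

0.35 kJ/s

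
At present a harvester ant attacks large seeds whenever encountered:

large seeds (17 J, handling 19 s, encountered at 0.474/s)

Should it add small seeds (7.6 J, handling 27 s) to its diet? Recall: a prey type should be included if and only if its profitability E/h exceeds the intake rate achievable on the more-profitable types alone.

On large seeds alone, R = ΣλE/(1+Σλh) = 8.058/10.01 = 0.8053 J/s.
small seeds: E/h = 7.6/27 = 0.2815 J/s.
Since 0.2815 < R, time spent handling small seeds is better spent searching.

No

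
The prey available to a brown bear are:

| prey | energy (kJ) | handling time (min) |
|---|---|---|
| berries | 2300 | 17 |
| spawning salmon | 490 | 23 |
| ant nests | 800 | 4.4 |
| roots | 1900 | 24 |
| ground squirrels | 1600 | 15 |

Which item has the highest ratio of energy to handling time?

In descending order of E/h:
ant nests: 800/4.4 = 182 kJ/min
berries: 2300/17 = 135 kJ/min
ground squirrels: 1600/15 = 107 kJ/min
roots: 1900/24 = 79.2 kJ/min
spawning salmon: 490/23 = 21.3 kJ/min

ant nests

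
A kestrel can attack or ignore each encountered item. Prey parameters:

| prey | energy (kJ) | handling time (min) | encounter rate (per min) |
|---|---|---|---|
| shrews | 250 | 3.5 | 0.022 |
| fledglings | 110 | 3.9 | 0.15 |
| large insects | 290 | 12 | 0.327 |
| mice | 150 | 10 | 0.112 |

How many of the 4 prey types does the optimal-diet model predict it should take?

3

E/h in descending order: shrews 71.4, fledglings 28.2, large insects 24.2, mice 15 kJ/min. The optimal diet is the largest prefix of this list for which every included type satisfies E_i/h_i > R on the types above it.
Rate on top 1: 5.107. fledglings: 28.2 > 5.107 → include.
Rate on top 2: 13.24. large insects: 24.2 > 13.24 → include.
Rate on top 3: 20.91. mice: 15 < 20.91 → exclude; stop.
Optimal diet: shrews, fledglings, large insects — 3 of 4 types.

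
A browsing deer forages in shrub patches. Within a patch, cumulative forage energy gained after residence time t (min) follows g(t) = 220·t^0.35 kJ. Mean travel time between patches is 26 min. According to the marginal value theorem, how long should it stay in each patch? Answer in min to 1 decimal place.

14.0 min

Optimal t* satisfies g'(t*) = g(t*)/(T + t*).
g'(t) = 0.35·220·t^-0.65. Setting 0.35·220·t^-0.65 = 220·t^0.35/(26+t) gives 0.35(26+t) = t, so 0.65·t = 0.35×26.
t* = 0.35×26/0.65 = 14 min.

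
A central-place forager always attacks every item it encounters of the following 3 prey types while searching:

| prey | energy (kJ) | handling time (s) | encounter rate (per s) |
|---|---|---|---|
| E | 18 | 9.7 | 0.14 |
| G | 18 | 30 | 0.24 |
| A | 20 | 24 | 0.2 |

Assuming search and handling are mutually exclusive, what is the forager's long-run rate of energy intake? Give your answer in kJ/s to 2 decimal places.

Energy encountered per unit search time: 0.14×18 + 0.24×18 + 0.2×20 = 10.84 kJ/s.
Handling time per unit search time: 0.14×9.7 + 0.24×30 + 0.2×24 = 13.36.
Rate = 10.84/(1 + 13.36) = 0.755 kJ/s.

0.75 kJ/s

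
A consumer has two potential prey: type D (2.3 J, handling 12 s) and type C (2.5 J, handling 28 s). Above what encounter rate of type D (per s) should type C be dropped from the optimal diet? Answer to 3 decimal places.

0.073 per s

At the threshold, the rate on type D alone equals the profitability of type C: λ·2.3/(1 + λ·12) = 2.5/28 = 0.08929.
Rearranging, λ(2.3 − 0.08929×12) = 0.08929, so λ = 0.08929/1.229 = 0.07267 per s.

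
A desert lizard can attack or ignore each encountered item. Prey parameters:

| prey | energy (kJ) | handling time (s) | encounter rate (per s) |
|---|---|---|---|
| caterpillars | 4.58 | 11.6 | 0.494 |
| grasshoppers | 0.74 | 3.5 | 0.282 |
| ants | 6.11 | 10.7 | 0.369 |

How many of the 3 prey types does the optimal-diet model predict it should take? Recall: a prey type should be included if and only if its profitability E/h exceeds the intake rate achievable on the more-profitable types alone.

Rank by E/h (kJ/s): ants 0.571, caterpillars 0.395, grasshoppers 0.211. Include each in turn until the next type's E/h falls below the running intake rate.
Rate on top 1: 0.4556. caterpillars: 0.395 < 0.4556 → exclude; stop.
Optimal diet: ants — 1 of 3 types.

1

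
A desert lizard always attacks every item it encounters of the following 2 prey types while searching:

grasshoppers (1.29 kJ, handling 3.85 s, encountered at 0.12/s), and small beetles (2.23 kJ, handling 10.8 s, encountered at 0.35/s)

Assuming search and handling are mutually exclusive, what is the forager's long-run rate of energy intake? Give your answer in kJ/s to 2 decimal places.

0.18 kJ/s

R = Σλ_iE_i / (1 + Σλ_ih_i)
Numerator: 0.12×1.29 + 0.35×2.23 = 0.9353
Denominator: 1 + 0.12×3.85 + 0.35×10.8 = 5.242
R = 0.9353/5.242 = 0.1784 kJ/s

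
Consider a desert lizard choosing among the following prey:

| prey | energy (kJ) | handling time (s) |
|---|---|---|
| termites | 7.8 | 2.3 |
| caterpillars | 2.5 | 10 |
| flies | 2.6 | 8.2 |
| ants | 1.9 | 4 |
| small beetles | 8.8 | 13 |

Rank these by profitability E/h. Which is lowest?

caterpillars

Profitability E/h (kJ/s): termites = 7.8/2.3 = 3.39, caterpillars = 2.5/10 = 0.25, flies = 2.6/8.2 = 0.317, ants = 1.9/4 = 0.475, small beetles = 8.8/13 = 0.677.
Ranked: termites > small beetles > ants > flies > caterpillars.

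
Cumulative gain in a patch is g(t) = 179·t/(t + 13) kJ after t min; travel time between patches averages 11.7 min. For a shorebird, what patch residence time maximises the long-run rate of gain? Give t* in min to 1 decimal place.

12.3 min

Optimal t* satisfies g'(t*) = g(t*)/(T + t*).
g'(t) = 179·13/(t + 13)². Setting 179·13/(t+13)² = 179t/[(t+13)(11.7+t)] gives 13(11.7+t) = t(t+13), so t² = 13×11.7 = 152.1.
t* = √152.1 = 12.33 min.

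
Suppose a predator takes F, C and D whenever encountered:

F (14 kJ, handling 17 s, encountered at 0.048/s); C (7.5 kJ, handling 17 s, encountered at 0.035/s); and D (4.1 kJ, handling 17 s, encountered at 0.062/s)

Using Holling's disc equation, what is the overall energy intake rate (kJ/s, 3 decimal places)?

0.343 kJ/s

R = Σλ_iE_i / (1 + Σλ_ih_i)
Numerator: 0.048×14 + 0.035×7.5 + 0.062×4.1 = 1.189
Denominator: 1 + 0.048×17 + 0.035×17 + 0.062×17 = 3.465
R = 1.189/3.465 = 0.3431 kJ/s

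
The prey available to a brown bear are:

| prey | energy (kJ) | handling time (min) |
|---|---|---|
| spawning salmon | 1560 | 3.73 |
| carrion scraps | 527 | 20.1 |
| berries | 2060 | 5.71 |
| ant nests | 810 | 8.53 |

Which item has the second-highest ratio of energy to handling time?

In descending order of E/h:
spawning salmon: 1560/3.73 = 418 kJ/min
berries: 2060/5.71 = 361 kJ/min
ant nests: 810/8.53 = 95 kJ/min
carrion scraps: 527/20.1 = 26.2 kJ/min

berries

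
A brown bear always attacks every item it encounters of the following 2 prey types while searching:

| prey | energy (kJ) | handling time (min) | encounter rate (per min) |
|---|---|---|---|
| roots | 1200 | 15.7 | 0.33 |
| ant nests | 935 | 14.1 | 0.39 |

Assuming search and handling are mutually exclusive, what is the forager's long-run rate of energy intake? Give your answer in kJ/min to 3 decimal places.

Energy encountered per unit search time: 0.33×1200 + 0.39×935 = 760.7 kJ/min.
Handling time per unit search time: 0.33×15.7 + 0.39×14.1 = 10.68.
Rate = 760.7/(1 + 10.68) = 65.12 kJ/min.

65.124 kJ/min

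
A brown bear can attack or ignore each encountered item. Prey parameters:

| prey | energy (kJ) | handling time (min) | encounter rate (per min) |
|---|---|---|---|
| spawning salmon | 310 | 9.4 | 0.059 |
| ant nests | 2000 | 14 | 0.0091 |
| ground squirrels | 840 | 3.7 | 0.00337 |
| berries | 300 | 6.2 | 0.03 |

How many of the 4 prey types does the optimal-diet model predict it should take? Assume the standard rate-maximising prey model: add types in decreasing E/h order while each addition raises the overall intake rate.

E/h in descending order: ground squirrels 227, ant nests 143, berries 48.4, spawning salmon 33 kJ/min. The optimal diet is the largest prefix of this list for which every included type satisfies E_i/h_i > R on the types above it.
Rate on top 1: 2.796. ant nests: 143 > 2.796 → include.
Rate on top 2: 18.45. berries: 48.4 > 18.45 → include.
Rate on top 3: 22.65. spawning salmon: 33 > 22.65 → include.
Optimal diet: ground squirrels, ant nests, berries, spawning salmon — 4 of 4 types.

4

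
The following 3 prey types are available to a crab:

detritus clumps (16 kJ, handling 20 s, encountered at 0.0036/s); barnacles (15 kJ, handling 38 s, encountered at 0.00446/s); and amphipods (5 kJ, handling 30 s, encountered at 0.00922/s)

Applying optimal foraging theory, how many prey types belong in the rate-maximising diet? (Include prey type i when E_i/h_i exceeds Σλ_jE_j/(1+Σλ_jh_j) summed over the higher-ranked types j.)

3

Rank by E/h (kJ/s): detritus clumps 0.8, barnacles 0.395, amphipods 0.167. Include each in turn until the next type's E/h falls below the running intake rate.
Rate on top 1: 0.05373. barnacles: 0.395 > 0.05373 → include.
Rate on top 2: 0.1003. amphipods: 0.167 > 0.1003 → include.
Optimal diet: detritus clumps, barnacles, amphipods — 3 of 3 types.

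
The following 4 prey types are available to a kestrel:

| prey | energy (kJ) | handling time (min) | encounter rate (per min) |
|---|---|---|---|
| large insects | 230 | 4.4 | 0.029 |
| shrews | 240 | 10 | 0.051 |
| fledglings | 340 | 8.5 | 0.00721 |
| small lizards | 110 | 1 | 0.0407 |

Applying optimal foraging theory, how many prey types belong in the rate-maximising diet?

4

Rank by E/h (kJ/min): small lizards 110, large insects 52.3, fledglings 40, shrews 24. Include each in turn until the next type's E/h falls below the running intake rate.
Rate on top 1: 4.302. large insects: 52.3 > 4.302 → include.
Rate on top 2: 9.541. fledglings: 40 > 9.541 → include.
Rate on top 3: 11.06. shrews: 24 > 11.06 → include.
Optimal diet: small lizards, large insects, fledglings, shrews — 4 of 4 types.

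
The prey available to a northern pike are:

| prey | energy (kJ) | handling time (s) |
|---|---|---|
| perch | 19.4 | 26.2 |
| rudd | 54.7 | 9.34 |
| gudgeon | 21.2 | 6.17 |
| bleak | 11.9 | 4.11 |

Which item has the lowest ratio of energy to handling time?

perch

Profitability E/h (kJ/s): perch = 19.4/26.2 = 0.74, rudd = 54.7/9.34 = 5.86, gudgeon = 21.2/6.17 = 3.44, bleak = 11.9/4.11 = 2.9.
Ranked: rudd > gudgeon > bleak > perch.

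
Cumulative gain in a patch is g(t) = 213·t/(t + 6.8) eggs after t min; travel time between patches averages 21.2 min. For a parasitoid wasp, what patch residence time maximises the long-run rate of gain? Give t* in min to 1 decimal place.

12.0 min

Maximise g(t)/(T+t): set derivative to zero → g'(t)(T+t) = g(t).
g'(t) = 213·6.8/(t + 6.8)². Setting 213·6.8/(t+6.8)² = 213t/[(t+6.8)(21.2+t)] gives 6.8(21.2+t) = t(t+6.8), so t² = 6.8×21.2 = 144.2.
t* = √144.2 = 12.01 min.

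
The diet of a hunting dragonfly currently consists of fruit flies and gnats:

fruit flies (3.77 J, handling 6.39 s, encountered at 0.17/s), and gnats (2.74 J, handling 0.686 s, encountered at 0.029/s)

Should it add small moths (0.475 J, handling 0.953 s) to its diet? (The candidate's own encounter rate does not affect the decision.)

Intake rate on the current diet: R = (0.17×3.77 + 0.029×2.74) / (1 + 0.17×6.39 + 0.029×0.686) = 0.7204/2.106 = 0.342 J/s.
Profitability of small moths: 0.475/0.953 = 0.4984 J/s.
0.4984 > 0.342, so adding small moths raises the average — include it.

Yes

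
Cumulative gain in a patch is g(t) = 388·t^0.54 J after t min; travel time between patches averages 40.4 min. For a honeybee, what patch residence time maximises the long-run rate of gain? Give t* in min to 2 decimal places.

Optimal t* satisfies g'(t*) = g(t*)/(T + t*).
g'(t) = 0.54·388·t^-0.46. Setting 0.54·388·t^-0.46 = 388·t^0.54/(40.4+t) gives 0.54(40.4+t) = t, so 0.46·t = 0.54×40.4.
t* = 0.54×40.4/0.46 = 47.43 min.

47.43 min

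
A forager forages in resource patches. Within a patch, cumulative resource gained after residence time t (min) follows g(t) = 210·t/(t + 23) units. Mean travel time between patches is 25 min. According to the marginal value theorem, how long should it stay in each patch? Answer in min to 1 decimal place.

24.0 min

By the marginal value theorem, leave when the instantaneous gain rate g'(t) equals the habitat-wide average g(t)/(T + t).
g'(t) = 210·23/(t + 23)². Setting 210·23/(t+23)² = 210t/[(t+23)(25+t)] gives 23(25+t) = t(t+23), so t² = 23×25 = 575.
t* = √575 = 23.98 min.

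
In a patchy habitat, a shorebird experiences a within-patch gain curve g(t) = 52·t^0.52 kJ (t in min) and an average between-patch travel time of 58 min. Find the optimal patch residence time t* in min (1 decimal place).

By the marginal value theorem, leave when the instantaneous gain rate g'(t) equals the habitat-wide average g(t)/(T + t).
g'(t) = 0.52·52·t^-0.48. Setting 0.52·52·t^-0.48 = 52·t^0.52/(58+t) gives 0.52(58+t) = t, so 0.48·t = 0.52×58.
t* = 0.52×58/0.48 = 62.83 min.

62.8 min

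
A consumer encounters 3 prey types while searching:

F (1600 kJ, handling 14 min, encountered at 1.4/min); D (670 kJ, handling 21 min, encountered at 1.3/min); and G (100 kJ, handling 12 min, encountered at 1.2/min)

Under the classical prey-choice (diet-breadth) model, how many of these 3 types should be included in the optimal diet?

E/h in descending order: F 114, D 31.9, G 8.33 kJ/min. The optimal diet is the largest prefix of this list for which every included type satisfies E_i/h_i > R on the types above it.
Rate on top 1: 108.7. D: 31.9 < 108.7 → exclude; stop.
Optimal diet: F — 1 of 3 types.

1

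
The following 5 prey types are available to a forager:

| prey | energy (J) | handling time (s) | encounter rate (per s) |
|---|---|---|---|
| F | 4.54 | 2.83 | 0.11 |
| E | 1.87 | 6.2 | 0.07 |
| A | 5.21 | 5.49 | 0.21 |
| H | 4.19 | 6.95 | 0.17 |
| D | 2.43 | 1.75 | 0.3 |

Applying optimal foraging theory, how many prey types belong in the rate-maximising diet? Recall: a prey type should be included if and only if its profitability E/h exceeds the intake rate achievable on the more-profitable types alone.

Rank by E/h (J/s): F 1.6, D 1.39, A 0.949, H 0.603, E 0.302. Include each in turn until the next type's E/h falls below the running intake rate.
Rate on top 1: 0.3808. D: 1.39 > 0.3808 → include.
Rate on top 2: 0.669. A: 0.949 > 0.669 → include.
Rate on top 3: 0.777. H: 0.603 < 0.777 → exclude; stop.
Optimal diet: F, D, A — 3 of 5 types.

3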